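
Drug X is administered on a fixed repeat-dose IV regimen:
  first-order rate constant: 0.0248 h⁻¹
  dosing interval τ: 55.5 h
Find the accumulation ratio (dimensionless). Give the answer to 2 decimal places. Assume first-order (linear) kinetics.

e^(−kτ) = e^(−0.02480 × 55.5) = 0.2525
Accumulation ratio R = 1 / (1 − e^(−kτ)) = 1 / (1 − 0.2525) = 1.338

1.34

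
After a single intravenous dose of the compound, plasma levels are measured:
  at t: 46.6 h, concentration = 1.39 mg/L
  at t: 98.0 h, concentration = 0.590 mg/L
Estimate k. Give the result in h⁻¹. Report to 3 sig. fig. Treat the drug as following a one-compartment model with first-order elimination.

0.0167 h⁻¹

k = ln(C₁/C₂) / (t₂ − t₁) = ln(1.39/0.590) / (98.0 − 46.6)
  = 0.8569 / 51.40 = 0.01667 h⁻¹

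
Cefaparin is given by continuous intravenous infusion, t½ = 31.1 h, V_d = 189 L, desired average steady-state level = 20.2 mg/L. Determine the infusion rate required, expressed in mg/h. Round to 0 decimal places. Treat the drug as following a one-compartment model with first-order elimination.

85 mg/h

k = ln2 / t½ = 0.693147 / 31.1 = 0.02229 h⁻¹
CL = k × Vd = 0.02229 × 189 = 4.213 L/h
At steady state, infusion rate R₀ = Css × CL = 20.2 × 4.213 = 85.10 mg/h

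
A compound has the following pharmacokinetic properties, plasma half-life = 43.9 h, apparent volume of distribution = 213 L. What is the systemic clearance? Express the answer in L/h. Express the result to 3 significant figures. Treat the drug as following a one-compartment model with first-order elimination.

k = ln2 / t½ = 0.693147 / 43.9 = 0.01579 h⁻¹
CL = k × Vd = 0.01579 × 213 = 3.363 L/h

3.36 L/h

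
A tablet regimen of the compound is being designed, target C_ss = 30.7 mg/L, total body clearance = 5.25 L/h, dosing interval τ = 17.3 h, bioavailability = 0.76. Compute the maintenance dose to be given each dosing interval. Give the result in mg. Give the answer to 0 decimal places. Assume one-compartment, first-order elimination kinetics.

3669 mg

At steady state, F × (Dose/τ) = Css × CL.
Dose = Css × CL × τ / F = 30.7 × 5.250 × 17.3 / 0.76 = 3669 mg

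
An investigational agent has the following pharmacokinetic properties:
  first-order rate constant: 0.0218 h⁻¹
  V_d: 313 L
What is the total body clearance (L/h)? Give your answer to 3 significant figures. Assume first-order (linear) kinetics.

CL = k × Vd = 0.0218 × 313 = 6.823 L/h

6.82 L/h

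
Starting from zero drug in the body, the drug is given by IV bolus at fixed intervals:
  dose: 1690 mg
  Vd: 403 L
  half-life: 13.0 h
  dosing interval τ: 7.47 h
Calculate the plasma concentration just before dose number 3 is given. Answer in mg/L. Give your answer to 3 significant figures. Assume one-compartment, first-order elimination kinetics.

C₀ per dose = Dose / Vd = 1690 / 403 = 4.194 mg/L
k = ln2 / t½ = 0.693147 / 13.0 = 0.05332 h⁻¹
Fraction remaining after one interval: r = e^(−kτ) = e^(−0.05332 × 7.47) = 0.6715
Before dose 3, 2 doses have been given (aged 1τ, 2τ).
C_trough = C₀ × (r + r²) = 4.194 × (0.6715 + 0.4509) = 4.707 mg/L

4.71 mg/L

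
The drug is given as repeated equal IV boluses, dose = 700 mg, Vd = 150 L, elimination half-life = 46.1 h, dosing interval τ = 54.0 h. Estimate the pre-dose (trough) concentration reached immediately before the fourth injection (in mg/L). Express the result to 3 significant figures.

3.40 mg/L

C₀ per dose = Dose / Vd = 700 / 150 = 4.667 mg/L
k = ln2 / t½ = 0.693147 / 46.1 = 0.01504 h⁻¹
Fraction remaining after one interval: r = e^(−kτ) = e^(−0.01504 × 54.0) = 0.4439
Before dose 4, 3 doses have been given (aged 1τ, 2τ, 3τ).
C_trough = C₀ × (r + r² + … + r^3) = C₀ × r(1−r^3)/(1−r)
        = 4.667 × 0.4439 × (1 − 0.08747) / (1 − 0.4439) = 3.400 mg/L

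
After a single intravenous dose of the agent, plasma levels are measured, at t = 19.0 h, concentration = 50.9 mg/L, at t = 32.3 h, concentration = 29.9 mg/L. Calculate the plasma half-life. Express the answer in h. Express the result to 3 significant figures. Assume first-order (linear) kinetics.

17.3 h

k = ln(C₁/C₂) / (t₂ − t₁) = ln(50.9/29.9) / (32.3 − 19.0)
  = 0.5320 / 13.30 = 0.04000 h⁻¹
t½ = ln2 / k = 0.693147 / 0.04000 = 17.33 h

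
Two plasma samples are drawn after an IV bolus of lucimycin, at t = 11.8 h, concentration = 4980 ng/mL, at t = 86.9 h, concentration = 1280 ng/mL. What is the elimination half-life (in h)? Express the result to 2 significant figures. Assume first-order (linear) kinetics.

38 h

k = ln(C₁/C₂) / (t₂ − t₁) = ln(4980/1280) / (86.9 − 11.8)
  = 1.359 / 75.10 = 0.01810 h⁻¹
t½ = ln2 / k = 0.693147 / 0.01810 = 38.30 h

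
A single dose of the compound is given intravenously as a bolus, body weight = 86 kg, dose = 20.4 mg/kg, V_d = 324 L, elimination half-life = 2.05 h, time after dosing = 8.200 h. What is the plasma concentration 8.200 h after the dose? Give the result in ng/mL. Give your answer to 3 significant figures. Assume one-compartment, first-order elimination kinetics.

338 ng/mL

Total dose = 20.4 × 86 = 1754 mg
C₀ = Dose / Vd = 1754 / 324 = 5.414 mg/L
k = ln2 / t½ = 0.693147 / 2.05 = 0.3381 h⁻¹
t / t½ = 8.200 / 2.05 = 4 half-lives
C = C₀ × (1/2)^4 = 5.414 × 0.06250 = 0.3384 mg/L
Convert: 0.3384 mg/L × 1000 = 338.4 ng/mL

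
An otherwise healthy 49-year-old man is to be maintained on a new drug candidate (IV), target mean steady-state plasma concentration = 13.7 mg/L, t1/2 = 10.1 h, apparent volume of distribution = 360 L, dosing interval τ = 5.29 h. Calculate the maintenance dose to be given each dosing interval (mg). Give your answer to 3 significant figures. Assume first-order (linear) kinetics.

1790 mg

k = ln2 / t½ = 0.693147 / 10.1 = 0.06863 h⁻¹
CL = k × Vd = 0.06863 × 360 = 24.71 L/h
At steady state, Dose/τ = Css × CL.
Dose = Css × CL × τ = 13.7 × 24.71 × 5.29 = 1791 mg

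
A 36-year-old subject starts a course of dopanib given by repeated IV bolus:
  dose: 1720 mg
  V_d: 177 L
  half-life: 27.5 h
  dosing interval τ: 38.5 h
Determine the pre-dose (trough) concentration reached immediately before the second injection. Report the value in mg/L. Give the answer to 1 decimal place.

3.7 mg/L

C₀ per dose = Dose / Vd = 1720 / 177 = 9.718 mg/L
k = ln2 / t½ = 0.693147 / 27.5 = 0.02521 h⁻¹
Fraction remaining after one interval: r = e^(−kτ) = e^(−0.02521 × 38.5) = 0.3789
Before dose 2, 1 dose has been given (aged 1τ).
C_trough = C₀ × r = 9.718 × 0.3789 = 3.682 mg/L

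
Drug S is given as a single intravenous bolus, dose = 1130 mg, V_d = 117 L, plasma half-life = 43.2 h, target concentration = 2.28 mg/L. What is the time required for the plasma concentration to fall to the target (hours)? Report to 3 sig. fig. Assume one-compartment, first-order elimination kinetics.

C₀ = Dose / Vd = 1130 / 117 = 9.658 mg/L
k = ln2 / t½ = 0.693147 / 43.2 = 0.01605 h⁻¹
t = ln(C₀ / C) / k = ln(9.658 / 2.28) / 0.01605
  = ln(4.236) / 0.01605 = 1.444 / 0.01605 = 89.97 h

90.0 h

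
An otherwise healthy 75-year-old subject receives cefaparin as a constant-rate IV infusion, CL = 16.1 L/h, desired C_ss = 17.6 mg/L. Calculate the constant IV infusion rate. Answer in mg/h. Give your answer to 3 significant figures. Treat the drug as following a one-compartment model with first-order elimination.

At steady state, infusion rate R₀ = Css × CL = 17.6 × 16.10 = 283.4 mg/h

283 mg/h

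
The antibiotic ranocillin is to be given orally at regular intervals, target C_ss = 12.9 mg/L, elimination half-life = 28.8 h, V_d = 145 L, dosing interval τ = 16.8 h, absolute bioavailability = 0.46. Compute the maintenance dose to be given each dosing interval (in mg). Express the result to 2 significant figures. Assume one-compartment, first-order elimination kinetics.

k = ln2 / t½ = 0.693147 / 28.8 = 0.02407 h⁻¹
CL = k × Vd = 0.02407 × 145 = 3.490 L/h
At steady state, F × (Dose/τ) = Css × CL.
Dose = Css × CL × τ / F = 12.9 × 3.490 × 16.8 / 0.46 = 1644 mg

1600 mg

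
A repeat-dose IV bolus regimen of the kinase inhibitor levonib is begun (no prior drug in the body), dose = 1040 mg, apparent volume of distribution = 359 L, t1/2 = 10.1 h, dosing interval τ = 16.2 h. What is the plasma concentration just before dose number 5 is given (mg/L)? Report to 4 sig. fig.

1.404 mg/L

C₀ per dose = Dose / Vd = 1040 / 359 = 2.897 mg/L
k = ln2 / t½ = 0.693147 / 10.1 = 0.06863 h⁻¹
Fraction remaining after one interval: r = e^(−kτ) = e^(−0.06863 × 16.2) = 0.3290
Before dose 5, 4 doses have been given (aged 1τ, 2τ, 3τ, 4τ).
C_trough = C₀ × (r + r² + … + r^4) = C₀ × r(1−r^4)/(1−r)
        = 2.897 × 0.3290 × (1 − 0.01172) / (1 − 0.3290) = 1.404 mg/L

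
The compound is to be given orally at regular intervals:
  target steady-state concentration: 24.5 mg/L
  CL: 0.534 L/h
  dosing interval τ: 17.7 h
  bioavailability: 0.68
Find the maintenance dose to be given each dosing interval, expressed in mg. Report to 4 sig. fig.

At steady state, F × (Dose/τ) = Css × CL.
Dose = Css × CL × τ / F = 24.5 × 0.5340 × 17.7 / 0.68 = 340.5 mg

340.5 mg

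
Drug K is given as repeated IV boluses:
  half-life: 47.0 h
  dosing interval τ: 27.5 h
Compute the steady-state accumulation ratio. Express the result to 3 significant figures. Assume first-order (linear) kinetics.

3.00

k = ln2 / t½ = 0.693147 / 47.0 = 0.01475 h⁻¹
e^(−kτ) = e^(−0.01475 × 27.5) = 0.6666
Accumulation ratio R = 1 / (1 − e^(−kτ)) = 1 / (1 − 0.6666) = 2.999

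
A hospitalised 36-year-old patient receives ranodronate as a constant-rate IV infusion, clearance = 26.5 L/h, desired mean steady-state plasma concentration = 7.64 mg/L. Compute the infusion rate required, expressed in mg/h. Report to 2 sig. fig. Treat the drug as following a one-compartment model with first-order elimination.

At steady state, infusion rate R₀ = Css × CL = 7.64 × 26.50 = 202.5 mg/h

200 mg/h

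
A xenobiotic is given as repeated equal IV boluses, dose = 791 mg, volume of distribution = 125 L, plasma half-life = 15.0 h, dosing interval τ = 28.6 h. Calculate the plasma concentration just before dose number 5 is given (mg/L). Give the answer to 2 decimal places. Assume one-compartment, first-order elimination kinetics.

2.29 mg/L

C₀ per dose = Dose / Vd = 791 / 125 = 6.328 mg/L
k = ln2 / t½ = 0.693147 / 15.0 = 0.04621 h⁻¹
Fraction remaining after one interval: r = e^(−kτ) = e^(−0.04621 × 28.6) = 0.2667
Before dose 5, 4 doses have been given (aged 1τ, 2τ, 3τ, 4τ).
C_trough = C₀ × (r + r² + … + r^4) = C₀ × r(1−r^4)/(1−r)
        = 6.328 × 0.2667 × (1 − 0.005059) / (1 − 0.2667) = 2.290 mg/L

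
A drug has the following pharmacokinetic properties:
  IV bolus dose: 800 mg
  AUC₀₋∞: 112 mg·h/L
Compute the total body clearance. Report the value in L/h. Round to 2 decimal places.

7.14 L/h

CL = Dose / AUC = 800 / 112 = 7.143 L/h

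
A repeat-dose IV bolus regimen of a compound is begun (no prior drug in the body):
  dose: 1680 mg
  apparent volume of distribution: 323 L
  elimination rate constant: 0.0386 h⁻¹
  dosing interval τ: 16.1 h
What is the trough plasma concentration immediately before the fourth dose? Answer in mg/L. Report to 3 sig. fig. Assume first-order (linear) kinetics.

5.10 mg/L

C₀ per dose = Dose / Vd = 1680 / 323 = 5.201 mg/L
Fraction remaining after one interval: r = e^(−kτ) = e^(−0.03860 × 16.1) = 0.5372
Before dose 4, 3 doses have been given (aged 1τ, 2τ, 3τ).
C_trough = C₀ × (r + r² + … + r^3) = C₀ × r(1−r^3)/(1−r)
        = 5.201 × 0.5372 × (1 − 0.1550) / (1 − 0.5372) = 5.101 mg/L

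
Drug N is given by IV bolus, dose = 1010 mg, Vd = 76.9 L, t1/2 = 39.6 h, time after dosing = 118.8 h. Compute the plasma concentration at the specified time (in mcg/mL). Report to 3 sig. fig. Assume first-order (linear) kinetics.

C₀ = Dose / Vd = 1010 / 76.9 = 13.13 mg/L
k = ln2 / t½ = 0.693147 / 39.6 = 0.01750 h⁻¹
t / t½ = 118.8 / 39.6 = 3 half-lives
C = C₀ × (1/2)^3 = 13.13 × 0.1250 = 1.641 mg/L
(1.641 mg/L = 1.641 mcg/mL)

1.64 mcg/mL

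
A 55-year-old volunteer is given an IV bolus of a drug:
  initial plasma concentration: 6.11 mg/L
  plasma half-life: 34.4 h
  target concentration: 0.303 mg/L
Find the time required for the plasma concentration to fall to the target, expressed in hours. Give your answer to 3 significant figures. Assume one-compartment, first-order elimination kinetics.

k = ln2 / t½ = 0.693147 / 34.4 = 0.02015 h⁻¹
t = ln(C₀ / C) / k = ln(6.110 / 0.303) / 0.02015
  = ln(20.17) / 0.02015 = 3.004 / 0.02015 = 149.1 h

149 h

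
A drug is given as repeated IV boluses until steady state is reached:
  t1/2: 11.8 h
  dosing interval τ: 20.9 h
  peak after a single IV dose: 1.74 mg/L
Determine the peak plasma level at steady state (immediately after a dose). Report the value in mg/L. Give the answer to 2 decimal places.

2.46 mg/L

k = ln2 / t½ = 0.693147 / 11.8 = 0.05874 h⁻¹
e^(−kτ) = e^(−0.05874 × 20.9) = 0.2930
Accumulation ratio R = 1 / (1 − e^(−kτ)) = 1 / (1 − 0.2930) = 1.414
Steady-state peak = C₀ × R = 1.74 × 1.414 = 2.460 mg/L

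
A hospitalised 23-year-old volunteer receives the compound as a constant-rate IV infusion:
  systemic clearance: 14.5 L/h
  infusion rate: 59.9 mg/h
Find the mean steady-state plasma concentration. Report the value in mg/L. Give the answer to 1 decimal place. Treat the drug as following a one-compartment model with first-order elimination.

At steady state Css = R₀ / CL = 59.9 / 14.50 = 4.131 mg/L

4.1 mg/L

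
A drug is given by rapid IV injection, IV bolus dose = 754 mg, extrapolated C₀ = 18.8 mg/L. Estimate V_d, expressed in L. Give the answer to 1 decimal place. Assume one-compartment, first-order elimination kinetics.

40.1 L

Vd = Dose / C₀ = 754.0 / 18.8 = 40.11 L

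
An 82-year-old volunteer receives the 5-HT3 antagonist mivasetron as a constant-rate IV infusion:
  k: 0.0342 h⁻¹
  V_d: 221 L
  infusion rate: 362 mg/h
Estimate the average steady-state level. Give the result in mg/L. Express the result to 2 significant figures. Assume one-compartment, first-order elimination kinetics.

48 mg/L

CL = k × Vd = 0.03420 × 221 = 7.558 L/h
At steady state Css = R₀ / CL = 362 / 7.558 = 47.90 mg/L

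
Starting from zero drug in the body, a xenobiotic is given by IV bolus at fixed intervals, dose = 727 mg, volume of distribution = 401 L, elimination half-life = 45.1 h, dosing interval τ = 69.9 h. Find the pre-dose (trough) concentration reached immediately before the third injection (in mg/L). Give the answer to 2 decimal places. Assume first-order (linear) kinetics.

0.83 mg/L

C₀ per dose = Dose / Vd = 727 / 401 = 1.813 mg/L
k = ln2 / t½ = 0.693147 / 45.1 = 0.01537 h⁻¹
Fraction remaining after one interval: r = e^(−kτ) = e^(−0.01537 × 69.9) = 0.3415
Before dose 3, 2 doses have been given (aged 1τ, 2τ).
C_trough = C₀ × (r + r²) = 1.813 × (0.3415 + 0.1166) = 0.8305 mg/L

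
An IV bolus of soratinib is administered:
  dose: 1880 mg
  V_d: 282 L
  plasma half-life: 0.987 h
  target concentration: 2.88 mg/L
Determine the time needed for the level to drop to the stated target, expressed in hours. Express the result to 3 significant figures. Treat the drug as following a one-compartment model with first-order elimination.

C₀ = Dose / Vd = 1880 / 282 = 6.667 mg/L
k = ln2 / t½ = 0.693147 / 0.987 = 0.7023 h⁻¹
t = ln(C₀ / C) / k = ln(6.667 / 2.88) / 0.7023
  = ln(2.315) / 0.7023 = 0.8394 / 0.7023 = 1.195 h

1.20 h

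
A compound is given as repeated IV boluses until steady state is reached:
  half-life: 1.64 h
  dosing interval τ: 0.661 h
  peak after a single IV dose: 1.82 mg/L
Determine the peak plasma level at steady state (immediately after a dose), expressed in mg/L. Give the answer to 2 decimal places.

7.47 mg/L

k = ln2 / t½ = 0.693147 / 1.64 = 0.4227 h⁻¹
e^(−kτ) = e^(−0.4227 × 0.661) = 0.7562
Accumulation ratio R = 1 / (1 − e^(−kτ)) = 1 / (1 − 0.7562) = 4.102
Steady-state peak = C₀ × R = 1.82 × 4.102 = 7.466 mg/L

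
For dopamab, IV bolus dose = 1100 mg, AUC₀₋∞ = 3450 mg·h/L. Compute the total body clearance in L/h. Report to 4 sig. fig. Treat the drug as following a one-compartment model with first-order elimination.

0.3188 L/h

CL = Dose / AUC = 1100 / 3450 = 0.3188 L/h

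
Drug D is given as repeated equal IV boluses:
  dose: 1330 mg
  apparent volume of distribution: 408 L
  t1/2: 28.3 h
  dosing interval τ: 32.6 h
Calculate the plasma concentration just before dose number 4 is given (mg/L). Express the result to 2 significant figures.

C₀ per dose = Dose / Vd = 1330 / 408 = 3.260 mg/L
k = ln2 / t½ = 0.693147 / 28.3 = 0.02449 h⁻¹
Fraction remaining after one interval: r = e^(−kτ) = e^(−0.02449 × 32.6) = 0.4501
Before dose 4, 3 doses have been given (aged 1τ, 2τ, 3τ).
C_trough = C₀ × (r + r² + … + r^3) = C₀ × r(1−r^3)/(1−r)
        = 3.260 × 0.4501 × (1 − 0.09119) / (1 − 0.4501) = 2.425 mg/L

2.4 mg/L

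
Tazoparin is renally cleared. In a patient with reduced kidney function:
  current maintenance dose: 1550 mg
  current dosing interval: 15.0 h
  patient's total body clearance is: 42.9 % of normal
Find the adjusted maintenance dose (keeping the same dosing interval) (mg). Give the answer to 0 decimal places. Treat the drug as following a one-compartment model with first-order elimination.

To keep the same average steady-state level, dosing rate must scale with clearance.
CL ratio = 42.9 / 100 = 0.4290
New dose (same interval) = 1550 × 0.4290 = 665.0 mg

665 mg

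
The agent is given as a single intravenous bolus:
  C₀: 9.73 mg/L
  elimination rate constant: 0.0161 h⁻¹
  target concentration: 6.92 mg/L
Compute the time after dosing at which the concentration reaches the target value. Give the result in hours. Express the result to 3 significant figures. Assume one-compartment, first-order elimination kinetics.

t = ln(C₀ / C) / k = ln(9.730 / 6.92) / 0.01610
  = ln(1.406) / 0.01610 = 0.3407 / 0.01610 = 21.16 h

21.2 h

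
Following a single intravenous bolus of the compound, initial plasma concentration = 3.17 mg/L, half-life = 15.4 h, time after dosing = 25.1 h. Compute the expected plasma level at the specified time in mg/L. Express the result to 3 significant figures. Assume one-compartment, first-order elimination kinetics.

1.02 mg/L

k = ln2 / t½ = 0.693147 / 15.4 = 0.04501 h⁻¹
C = C₀ · e^(−k·t) = 3.170 × e^(−0.04501 × 25.1)
  = 3.170 × 0.3231 = 1.024 mg/L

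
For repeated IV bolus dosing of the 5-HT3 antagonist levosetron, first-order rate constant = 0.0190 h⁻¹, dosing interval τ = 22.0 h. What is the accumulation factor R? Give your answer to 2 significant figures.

e^(−kτ) = e^(−0.01900 × 22.0) = 0.6584
Accumulation ratio R = 1 / (1 − e^(−kτ)) = 1 / (1 − 0.6584) = 2.927

2.9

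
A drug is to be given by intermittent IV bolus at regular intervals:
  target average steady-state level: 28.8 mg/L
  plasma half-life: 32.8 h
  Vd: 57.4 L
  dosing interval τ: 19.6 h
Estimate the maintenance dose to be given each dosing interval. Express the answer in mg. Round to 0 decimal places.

685 mg

k = ln2 / t½ = 0.693147 / 32.8 = 0.02113 h⁻¹
CL = k × Vd = 0.02113 × 57.4 = 1.213 L/h
At steady state, Dose/τ = Css × CL.
Dose = Css × CL × τ = 28.8 × 1.213 × 19.6 = 684.7 mg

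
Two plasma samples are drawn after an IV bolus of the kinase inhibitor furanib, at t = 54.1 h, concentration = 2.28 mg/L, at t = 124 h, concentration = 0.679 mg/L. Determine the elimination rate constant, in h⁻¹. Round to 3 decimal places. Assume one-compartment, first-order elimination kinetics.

0.017 h⁻¹

k = ln(C₁/C₂) / (t₂ − t₁) = ln(2.28/0.679) / (124 − 54.1)
  = 1.211 / 69.90 = 0.01732 h⁻¹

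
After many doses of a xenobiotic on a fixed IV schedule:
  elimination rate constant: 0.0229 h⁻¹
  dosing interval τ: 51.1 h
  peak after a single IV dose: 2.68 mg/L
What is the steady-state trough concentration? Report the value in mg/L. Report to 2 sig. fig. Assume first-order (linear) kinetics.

e^(−kτ) = e^(−0.02290 × 51.1) = 0.3103
Accumulation ratio R = 1 / (1 − e^(−kτ)) = 1 / (1 − 0.3103) = 1.450
Steady-state trough = C₀ × R × e^(−kτ) = 2.68 × 1.450 × 0.3103 = 1.206 mg/L

1.2 mg/L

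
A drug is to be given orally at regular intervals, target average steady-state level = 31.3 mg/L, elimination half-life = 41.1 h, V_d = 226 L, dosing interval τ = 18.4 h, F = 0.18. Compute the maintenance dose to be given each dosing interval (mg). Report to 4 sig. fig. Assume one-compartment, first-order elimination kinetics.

12190 mg

k = ln2 / t½ = 0.693147 / 41.1 = 0.01686 h⁻¹
CL = k × Vd = 0.01686 × 226 = 3.810 L/h
At steady state, F × (Dose/τ) = Css × CL.
Dose = Css × CL × τ / F = 31.3 × 3.810 × 18.4 / 0.18 = 12190 mg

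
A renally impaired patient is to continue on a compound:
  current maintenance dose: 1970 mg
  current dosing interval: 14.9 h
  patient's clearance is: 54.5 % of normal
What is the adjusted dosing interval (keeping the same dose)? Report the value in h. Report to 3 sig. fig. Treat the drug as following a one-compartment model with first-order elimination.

27.3 h

To keep the same average steady-state level, dosing rate must scale with clearance.
CL ratio = 54.5 / 100 = 0.5450
New interval (same dose) = 14.9 / 0.5450 = 27.34 h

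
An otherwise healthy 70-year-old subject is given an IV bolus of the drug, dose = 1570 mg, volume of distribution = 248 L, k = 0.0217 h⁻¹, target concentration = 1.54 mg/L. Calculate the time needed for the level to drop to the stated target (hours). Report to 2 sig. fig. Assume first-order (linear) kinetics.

65 h

C₀ = Dose / Vd = 1570 / 248 = 6.331 mg/L
t = ln(C₀ / C) / k = ln(6.331 / 1.54) / 0.02170
  = ln(4.111) / 0.02170 = 1.414 / 0.02170 = 65.16 h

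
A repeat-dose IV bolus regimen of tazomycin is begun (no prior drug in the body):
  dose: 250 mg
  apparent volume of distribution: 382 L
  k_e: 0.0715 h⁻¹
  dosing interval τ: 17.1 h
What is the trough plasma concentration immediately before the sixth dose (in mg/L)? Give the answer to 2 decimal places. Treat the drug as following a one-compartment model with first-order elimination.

0.27 mg/L

C₀ per dose = Dose / Vd = 250 / 382 = 0.6545 mg/L
Fraction remaining after one interval: r = e^(−kτ) = e^(−0.07150 × 17.1) = 0.2944
Before dose 6, 5 doses have been given (aged 1τ, 2τ, 3τ, 4τ, 5τ).
C_trough = C₀ × (r + r² + … + r^5) = C₀ × r(1−r^5)/(1−r)
        = 0.6545 × 0.2944 × (1 − 0.002212) / (1 − 0.2944) = 0.2725 mg/L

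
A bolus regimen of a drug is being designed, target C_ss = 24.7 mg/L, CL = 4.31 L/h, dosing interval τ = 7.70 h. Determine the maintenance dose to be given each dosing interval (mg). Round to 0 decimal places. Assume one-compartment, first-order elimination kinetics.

820 mg

At steady state, Dose/τ = Css × CL.
Dose = Css × CL × τ = 24.7 × 4.310 × 7.70 = 819.7 mg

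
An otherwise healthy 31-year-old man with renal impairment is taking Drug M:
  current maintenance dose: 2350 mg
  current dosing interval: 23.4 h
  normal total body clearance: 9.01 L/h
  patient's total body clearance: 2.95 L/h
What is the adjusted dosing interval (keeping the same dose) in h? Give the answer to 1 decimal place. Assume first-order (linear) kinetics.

71.5 h

To keep the same average steady-state level, dosing rate must scale with clearance.
CL ratio = 2.95 / 9.01 = 0.3274
New interval (same dose) = 23.4 / 0.3274 = 71.47 h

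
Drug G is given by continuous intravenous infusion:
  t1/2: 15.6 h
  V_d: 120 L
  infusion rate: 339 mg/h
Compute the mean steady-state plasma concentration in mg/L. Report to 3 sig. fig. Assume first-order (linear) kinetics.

63.6 mg/L

k = ln2 / t½ = 0.693147 / 15.6 = 0.04443 h⁻¹
CL = k × Vd = 0.04443 × 120 = 5.332 L/h
At steady state Css = R₀ / CL = 339 / 5.332 = 63.58 mg/L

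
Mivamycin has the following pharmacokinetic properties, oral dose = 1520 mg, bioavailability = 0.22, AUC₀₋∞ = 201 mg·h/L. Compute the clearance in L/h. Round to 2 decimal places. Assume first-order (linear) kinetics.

CL = F·Dose / AUC = 0.22 × 1520 / 201 = 1.664 L/h

1.66 L/h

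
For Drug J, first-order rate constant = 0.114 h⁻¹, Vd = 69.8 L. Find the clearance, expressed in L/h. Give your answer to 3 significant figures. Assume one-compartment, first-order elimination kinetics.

7.96 L/h

CL = k × Vd = 0.114 × 69.8 = 7.957 L/h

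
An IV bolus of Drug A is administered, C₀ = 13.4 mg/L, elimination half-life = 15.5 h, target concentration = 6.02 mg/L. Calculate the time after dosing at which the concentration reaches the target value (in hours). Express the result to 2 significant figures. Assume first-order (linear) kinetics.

k = ln2 / t½ = 0.693147 / 15.5 = 0.04472 h⁻¹
t = ln(C₀ / C) / k = ln(13.40 / 6.02) / 0.04472
  = ln(2.226) / 0.04472 = 0.8002 / 0.04472 = 17.89 h

18 h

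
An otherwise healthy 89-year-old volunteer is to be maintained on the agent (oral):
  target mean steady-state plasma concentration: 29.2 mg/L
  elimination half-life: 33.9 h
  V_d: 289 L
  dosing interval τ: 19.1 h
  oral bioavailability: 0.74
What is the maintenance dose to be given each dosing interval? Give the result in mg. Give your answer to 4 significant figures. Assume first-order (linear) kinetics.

4454 mg

k = ln2 / t½ = 0.693147 / 33.9 = 0.02045 h⁻¹
CL = k × Vd = 0.02045 × 289 = 5.910 L/h
At steady state, F × (Dose/τ) = Css × CL.
Dose = Css × CL × τ / F = 29.2 × 5.910 × 19.1 / 0.74 = 4454 mg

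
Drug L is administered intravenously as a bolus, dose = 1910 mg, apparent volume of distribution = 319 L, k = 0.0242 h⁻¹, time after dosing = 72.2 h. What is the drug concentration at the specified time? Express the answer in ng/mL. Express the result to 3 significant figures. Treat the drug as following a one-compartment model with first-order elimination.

1040 ng/mL

C₀ = Dose / Vd = 1910 / 319 = 5.987 mg/L
C = C₀ · e^(−k·t) = 5.987 × e^(−0.02420 × 72.2)
  = 5.987 × 0.1743 = 1.044 mg/L
Convert: 1.044 mg/L × 1000 = 1044 ng/mL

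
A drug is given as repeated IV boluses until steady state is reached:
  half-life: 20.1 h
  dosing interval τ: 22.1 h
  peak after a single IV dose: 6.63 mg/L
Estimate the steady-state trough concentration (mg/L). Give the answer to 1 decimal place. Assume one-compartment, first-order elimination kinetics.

k = ln2 / t½ = 0.693147 / 20.1 = 0.03448 h⁻¹
e^(−kτ) = e^(−0.03448 × 22.1) = 0.4667
Accumulation ratio R = 1 / (1 − e^(−kτ)) = 1 / (1 − 0.4667) = 1.875
Steady-state trough = C₀ × R × e^(−kτ) = 6.63 × 1.875 × 0.4667 = 5.802 mg/L

5.8 mg/L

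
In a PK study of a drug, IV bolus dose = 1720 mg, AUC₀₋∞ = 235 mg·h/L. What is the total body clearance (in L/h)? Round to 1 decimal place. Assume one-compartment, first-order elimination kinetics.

7.3 L/h

CL = Dose / AUC = 1720 / 235 = 7.319 L/h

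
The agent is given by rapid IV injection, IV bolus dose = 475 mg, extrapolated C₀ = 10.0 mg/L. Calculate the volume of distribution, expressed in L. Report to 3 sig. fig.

47.5 L

Vd = Dose / C₀ = 475.0 / 10.0 = 47.50 L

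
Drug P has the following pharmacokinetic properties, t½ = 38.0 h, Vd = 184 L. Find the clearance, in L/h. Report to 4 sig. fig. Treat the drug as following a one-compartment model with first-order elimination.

3.356 L/h

k = ln2 / t½ = 0.693147 / 38.0 = 0.01824 h⁻¹
CL = k × Vd = 0.01824 × 184 = 3.356 L/h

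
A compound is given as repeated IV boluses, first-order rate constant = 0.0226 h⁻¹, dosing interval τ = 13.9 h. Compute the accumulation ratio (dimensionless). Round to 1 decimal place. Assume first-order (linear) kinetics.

e^(−kτ) = e^(−0.02260 × 13.9) = 0.7304
Accumulation ratio R = 1 / (1 − e^(−kτ)) = 1 / (1 − 0.7304) = 3.709

3.7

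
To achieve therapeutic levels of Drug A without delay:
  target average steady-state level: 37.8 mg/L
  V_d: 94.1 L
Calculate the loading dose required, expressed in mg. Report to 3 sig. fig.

3560 mg

LD = Css × Vd = 37.8 × 94.1 = 3557 mg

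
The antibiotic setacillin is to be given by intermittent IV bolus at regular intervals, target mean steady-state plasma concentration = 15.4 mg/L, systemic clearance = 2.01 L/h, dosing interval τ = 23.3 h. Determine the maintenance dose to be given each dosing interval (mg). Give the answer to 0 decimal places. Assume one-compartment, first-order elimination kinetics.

721 mg

At steady state, Dose/τ = Css × CL.
Dose = Css × CL × τ = 15.4 × 2.010 × 23.3 = 721.2 mg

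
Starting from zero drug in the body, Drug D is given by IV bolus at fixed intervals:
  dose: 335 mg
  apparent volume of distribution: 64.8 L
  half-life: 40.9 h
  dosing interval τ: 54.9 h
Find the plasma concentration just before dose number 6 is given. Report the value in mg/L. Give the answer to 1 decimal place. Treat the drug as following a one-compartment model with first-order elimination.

3.3 mg/L

C₀ per dose = Dose / Vd = 335 / 64.8 = 5.170 mg/L
k = ln2 / t½ = 0.693147 / 40.9 = 0.01695 h⁻¹
Fraction remaining after one interval: r = e^(−kτ) = e^(−0.01695 × 54.9) = 0.3943
Before dose 6, 5 doses have been given (aged 1τ, 2τ, 3τ, 4τ, 5τ).
C_trough = C₀ × (r + r² + … + r^5) = C₀ × r(1−r^5)/(1−r)
        = 5.170 × 0.3943 × (1 − 0.009531) / (1 − 0.3943) = 3.334 mg/L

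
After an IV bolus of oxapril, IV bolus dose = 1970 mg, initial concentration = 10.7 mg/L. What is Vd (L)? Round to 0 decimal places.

Vd = Dose / C₀ = 1970 / 10.7 = 184.1 L

184 L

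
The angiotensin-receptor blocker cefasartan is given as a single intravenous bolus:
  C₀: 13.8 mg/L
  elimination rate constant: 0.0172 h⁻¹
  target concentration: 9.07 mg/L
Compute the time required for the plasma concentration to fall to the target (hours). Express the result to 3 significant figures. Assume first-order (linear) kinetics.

t = ln(C₀ / C) / k = ln(13.80 / 9.07) / 0.01720
  = ln(1.521) / 0.01720 = 0.4194 / 0.01720 = 24.38 h

24.4 h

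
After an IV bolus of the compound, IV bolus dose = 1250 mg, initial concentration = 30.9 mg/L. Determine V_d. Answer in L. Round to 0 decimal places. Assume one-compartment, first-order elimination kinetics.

Vd = Dose / C₀ = 1250 / 30.9 = 40.45 L

40 L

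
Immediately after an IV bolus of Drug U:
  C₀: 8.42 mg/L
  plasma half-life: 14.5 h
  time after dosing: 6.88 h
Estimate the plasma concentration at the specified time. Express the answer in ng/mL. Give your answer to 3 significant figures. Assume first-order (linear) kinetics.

6060 ng/mL

k = ln2 / t½ = 0.693147 / 14.5 = 0.04780 h⁻¹
C = C₀ · e^(−k·t) = 8.420 × e^(−0.04780 × 6.88)
  = 8.420 × 0.7197 = 6.060 mg/L
Convert: 6.060 mg/L × 1000 = 6060 ng/mL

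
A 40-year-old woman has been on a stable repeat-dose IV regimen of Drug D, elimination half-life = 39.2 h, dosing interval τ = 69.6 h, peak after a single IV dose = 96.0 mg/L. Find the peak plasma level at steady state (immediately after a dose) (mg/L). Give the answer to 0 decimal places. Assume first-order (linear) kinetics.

136 mg/L

k = ln2 / t½ = 0.693147 / 39.2 = 0.01768 h⁻¹
e^(−kτ) = e^(−0.01768 × 69.6) = 0.2921
Accumulation ratio R = 1 / (1 − e^(−kτ)) = 1 / (1 − 0.2921) = 1.413
Steady-state peak = C₀ × R = 96.0 × 1.413 = 135.6 mg/L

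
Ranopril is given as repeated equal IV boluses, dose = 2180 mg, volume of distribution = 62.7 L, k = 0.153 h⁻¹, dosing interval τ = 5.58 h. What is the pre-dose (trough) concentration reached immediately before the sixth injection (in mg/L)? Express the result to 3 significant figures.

C₀ per dose = Dose / Vd = 2180 / 62.7 = 34.77 mg/L
Fraction remaining after one interval: r = e^(−kτ) = e^(−0.1530 × 5.58) = 0.4258
Before dose 6, 5 doses have been given (aged 1τ, 2τ, 3τ, 4τ, 5τ).
C_trough = C₀ × (r + r² + … + r^5) = C₀ × r(1−r^5)/(1−r)
        = 34.77 × 0.4258 × (1 − 0.01400) / (1 − 0.4258) = 25.42 mg/L

25.4 mg/L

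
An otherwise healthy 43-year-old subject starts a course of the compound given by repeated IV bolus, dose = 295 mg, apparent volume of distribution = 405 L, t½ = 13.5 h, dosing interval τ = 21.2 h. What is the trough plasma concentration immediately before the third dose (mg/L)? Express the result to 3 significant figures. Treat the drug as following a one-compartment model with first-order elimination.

C₀ per dose = Dose / Vd = 295 / 405 = 0.7284 mg/L
k = ln2 / t½ = 0.693147 / 13.5 = 0.05134 h⁻¹
Fraction remaining after one interval: r = e^(−kτ) = e^(−0.05134 × 21.2) = 0.3368
Before dose 3, 2 doses have been given (aged 1τ, 2τ).
C_trough = C₀ × (r + r²) = 0.7284 × (0.3368 + 0.1134) = 0.3279 mg/L

0.328 mg/L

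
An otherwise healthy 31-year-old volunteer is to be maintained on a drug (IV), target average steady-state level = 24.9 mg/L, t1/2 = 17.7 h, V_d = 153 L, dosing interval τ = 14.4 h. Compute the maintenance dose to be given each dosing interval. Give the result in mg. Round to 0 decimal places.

k = ln2 / t½ = 0.693147 / 17.7 = 0.03916 h⁻¹
CL = k × Vd = 0.03916 × 153 = 5.991 L/h
At steady state, Dose/τ = Css × CL.
Dose = Css × CL × τ = 24.9 × 5.991 × 14.4 = 2148 mg

2148 mg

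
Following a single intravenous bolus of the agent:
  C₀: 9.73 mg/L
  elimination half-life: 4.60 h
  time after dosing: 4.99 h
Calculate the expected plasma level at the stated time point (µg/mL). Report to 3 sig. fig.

k = ln2 / t½ = 0.693147 / 4.60 = 0.1507 h⁻¹
C = C₀ · e^(−k·t) = 9.730 × e^(−0.1507 × 4.99)
  = 9.730 × 0.4714 = 4.587 mg/L
(4.587 mg/L = 4.587 µg/mL)

4.59 µg/mL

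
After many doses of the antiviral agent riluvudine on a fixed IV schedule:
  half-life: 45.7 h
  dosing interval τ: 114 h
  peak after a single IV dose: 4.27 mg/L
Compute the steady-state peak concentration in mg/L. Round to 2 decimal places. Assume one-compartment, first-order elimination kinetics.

5.19 mg/L

k = ln2 / t½ = 0.693147 / 45.7 = 0.01517 h⁻¹
e^(−kτ) = e^(−0.01517 × 114) = 0.1774
Accumulation ratio R = 1 / (1 − e^(−kτ)) = 1 / (1 − 0.1774) = 1.216
Steady-state peak = C₀ × R = 4.27 × 1.216 = 5.192 mg/L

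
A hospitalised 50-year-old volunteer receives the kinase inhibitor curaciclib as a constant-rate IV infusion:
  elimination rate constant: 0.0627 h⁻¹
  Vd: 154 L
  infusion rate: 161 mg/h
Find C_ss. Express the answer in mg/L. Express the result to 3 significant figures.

CL = k × Vd = 0.06270 × 154 = 9.656 L/h
At steady state Css = R₀ / CL = 161 / 9.656 = 16.67 mg/L

16.7 mg/L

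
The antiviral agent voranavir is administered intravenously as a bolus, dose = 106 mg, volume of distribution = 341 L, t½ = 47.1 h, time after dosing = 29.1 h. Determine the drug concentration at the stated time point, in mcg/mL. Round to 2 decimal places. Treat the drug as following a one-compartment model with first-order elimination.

0.20 mcg/mL

C₀ = Dose / Vd = 106.0 / 341 = 0.3109 mg/L
k = ln2 / t½ = 0.693147 / 47.1 = 0.01472 h⁻¹
C = C₀ · e^(−k·t) = 0.3109 × e^(−0.01472 × 29.1)
  = 0.3109 × 0.6516 = 0.2026 mg/L
(0.2026 mg/L = 0.2026 mcg/mL)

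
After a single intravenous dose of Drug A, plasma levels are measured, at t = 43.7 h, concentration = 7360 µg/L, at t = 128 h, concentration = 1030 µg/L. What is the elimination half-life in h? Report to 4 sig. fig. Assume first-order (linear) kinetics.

k = ln(C₁/C₂) / (t₂ − t₁) = ln(7360/1030) / (128 − 43.7)
  = 1.967 / 84.30 = 0.02333 h⁻¹
t½ = ln2 / k = 0.693147 / 0.02333 = 29.71 h

29.71 h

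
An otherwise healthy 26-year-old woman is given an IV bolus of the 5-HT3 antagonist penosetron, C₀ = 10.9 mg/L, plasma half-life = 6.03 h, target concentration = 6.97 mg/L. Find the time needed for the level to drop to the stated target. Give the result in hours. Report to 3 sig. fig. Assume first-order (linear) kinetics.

k = ln2 / t½ = 0.693147 / 6.03 = 0.1149 h⁻¹
t = ln(C₀ / C) / k = ln(10.90 / 6.97) / 0.1149
  = ln(1.564) / 0.1149 = 0.4472 / 0.1149 = 3.892 h

3.89 h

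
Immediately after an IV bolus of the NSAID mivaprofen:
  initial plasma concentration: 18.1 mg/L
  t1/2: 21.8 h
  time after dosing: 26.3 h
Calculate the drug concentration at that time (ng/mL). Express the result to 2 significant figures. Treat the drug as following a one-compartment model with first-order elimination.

k = ln2 / t½ = 0.693147 / 21.8 = 0.03180 h⁻¹
C = C₀ · e^(−k·t) = 18.10 × e^(−0.03180 × 26.3)
  = 18.10 × 0.4333 = 7.843 mg/L
Convert: 7.843 mg/L × 1000 = 7843 ng/mL

7800 ng/mL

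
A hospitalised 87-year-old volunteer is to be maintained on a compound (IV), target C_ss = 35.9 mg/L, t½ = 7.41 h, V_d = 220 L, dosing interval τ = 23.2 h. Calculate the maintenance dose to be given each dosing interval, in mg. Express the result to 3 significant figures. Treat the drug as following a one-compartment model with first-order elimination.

17100 mg

k = ln2 / t½ = 0.693147 / 7.41 = 0.09354 h⁻¹
CL = k × Vd = 0.09354 × 220 = 20.58 L/h
At steady state, Dose/τ = Css × CL.
Dose = Css × CL × τ = 35.9 × 20.58 × 23.2 = 17140 mg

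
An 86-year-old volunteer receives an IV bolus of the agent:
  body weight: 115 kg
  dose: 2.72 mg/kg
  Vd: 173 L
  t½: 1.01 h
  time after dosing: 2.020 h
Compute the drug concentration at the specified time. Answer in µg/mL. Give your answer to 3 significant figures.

0.452 µg/mL

Total dose = 2.72 × 115 = 312.8 mg
C₀ = Dose / Vd = 312.8 / 173 = 1.808 mg/L
k = ln2 / t½ = 0.693147 / 1.01 = 0.6863 h⁻¹
t / t½ = 2.020 / 1.01 = 2 half-lives
C = C₀ × (1/2)^2 = 1.808 × 0.2500 = 0.4520 mg/L
(0.4520 mg/L = 0.4520 µg/mL)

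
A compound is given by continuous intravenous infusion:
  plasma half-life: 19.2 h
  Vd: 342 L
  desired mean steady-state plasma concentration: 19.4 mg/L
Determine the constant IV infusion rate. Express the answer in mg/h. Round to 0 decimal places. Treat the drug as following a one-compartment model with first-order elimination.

k = ln2 / t½ = 0.693147 / 19.2 = 0.03610 h⁻¹
CL = k × Vd = 0.03610 × 342 = 12.35 L/h
At steady state, infusion rate R₀ = Css × CL = 19.4 × 12.35 = 239.6 mg/h

240 mg/h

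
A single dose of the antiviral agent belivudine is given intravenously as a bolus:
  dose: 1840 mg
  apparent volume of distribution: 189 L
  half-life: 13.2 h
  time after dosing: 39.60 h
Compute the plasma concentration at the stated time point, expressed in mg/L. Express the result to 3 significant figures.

C₀ = Dose / Vd = 1840 / 189 = 9.735 mg/L
k = ln2 / t½ = 0.693147 / 13.2 = 0.05251 h⁻¹
t / t½ = 39.60 / 13.2 = 3 half-lives
C = C₀ × (1/2)^3 = 9.735 × 0.1250 = 1.217 mg/L

1.22 mg/L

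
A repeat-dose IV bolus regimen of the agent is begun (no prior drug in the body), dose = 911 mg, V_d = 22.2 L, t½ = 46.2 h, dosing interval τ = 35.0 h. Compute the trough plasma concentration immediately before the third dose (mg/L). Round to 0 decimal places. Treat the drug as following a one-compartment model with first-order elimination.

C₀ per dose = Dose / Vd = 911 / 22.2 = 41.04 mg/L
k = ln2 / t½ = 0.693147 / 46.2 = 0.01500 h⁻¹
Fraction remaining after one interval: r = e^(−kτ) = e^(−0.01500 × 35.0) = 0.5916
Before dose 3, 2 doses have been given (aged 1τ, 2τ).
C_trough = C₀ × (r + r²) = 41.04 × (0.5916 + 0.3500) = 38.64 mg/L

39 mg/L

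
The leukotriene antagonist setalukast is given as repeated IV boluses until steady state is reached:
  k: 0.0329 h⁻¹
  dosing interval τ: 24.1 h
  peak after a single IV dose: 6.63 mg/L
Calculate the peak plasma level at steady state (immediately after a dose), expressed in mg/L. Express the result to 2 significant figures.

e^(−kτ) = e^(−0.03290 × 24.1) = 0.4525
Accumulation ratio R = 1 / (1 − e^(−kτ)) = 1 / (1 − 0.4525) = 1.826
Steady-state peak = C₀ × R = 6.63 × 1.826 = 12.11 mg/L

12 mg/L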